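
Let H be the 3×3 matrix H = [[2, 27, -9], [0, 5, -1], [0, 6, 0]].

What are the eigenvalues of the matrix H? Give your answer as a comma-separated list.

Set up det(μI - H) = 0.
Cofactor expansion gives p(μ) = μ^3 - 7μ^2 + 16μ - 12.
Try μ = 3: p(3) = 0, so 3 is a root.
Dividing by (μ - 3) leaves μ^2 - 4μ + 4.
The quadratic factor is (μ - 2)^2.
Eigenvalues: 2, 2, 3.

2, 2, 3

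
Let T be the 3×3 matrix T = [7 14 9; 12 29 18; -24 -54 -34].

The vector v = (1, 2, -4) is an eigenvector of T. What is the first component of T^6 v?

First find the eigenvalue: Tv = (-1, -2, 4) = -1·(1, 2, -4), so λ = -1.
Then T^6 v = λ^6·v = (-1)^6·(1, 2, -4) = 1·(1, 2, -4) = (1, 2, -4).

1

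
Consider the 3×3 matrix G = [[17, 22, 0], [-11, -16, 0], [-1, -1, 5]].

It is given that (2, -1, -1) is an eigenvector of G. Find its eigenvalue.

6

Compute Gv: G·(2, -1, -1) = (12, -6, -6).
Since Gv = λv, compare component 1: 12 = λ·2, so λ = 6.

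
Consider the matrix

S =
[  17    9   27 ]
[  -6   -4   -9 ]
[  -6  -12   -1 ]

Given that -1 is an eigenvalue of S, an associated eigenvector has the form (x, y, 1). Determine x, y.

We need (S + 1I)v = 0.
S + 1I = [[18, 9, 27], [-6, -3, -9], [-6, -12, 0]].
Row 1: (18)·x + (9)·y + (27)·1 = 0
Row 2: (-6)·x + (-3)·y + (-9)·1 = 0
Row 3: (-6)·x + (-12)·y + (0)·1 = 0
Solving gives x = -2, y = 1.
Check: S·(-2, 1, 1) = (2, -1, -1) = -1·(-2, 1, 1).

-2, 1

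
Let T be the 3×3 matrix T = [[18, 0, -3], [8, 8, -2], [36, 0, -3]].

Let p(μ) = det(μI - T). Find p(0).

-432

p(0) = det(0·I − T) = det(−T) = (−1)^3·det(T).
det(T) = 432, so p(0) = -432.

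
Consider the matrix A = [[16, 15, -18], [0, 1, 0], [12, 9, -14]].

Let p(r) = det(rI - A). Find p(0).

8

p(0) = det(0·I − A) = det(−A) = (−1)^3·det(A).
det(A) = -8, so p(0) = 8.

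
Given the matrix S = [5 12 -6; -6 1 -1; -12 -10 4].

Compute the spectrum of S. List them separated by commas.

-1, 5, 6

Compute the characteristic polynomial p(t) = det(tI - S).
Expanding along the first row, p(t) = t^3 - 10t^2 + 19t + 30.
Since p(5) = 0, t = 5 is a root.
Factor out (t - 5): p(t) = (t - 5)·(t^2 - 5t - 6).
The quadratic factors as (t + 1)·(t - 6).
Eigenvalues: -1, 5, 6.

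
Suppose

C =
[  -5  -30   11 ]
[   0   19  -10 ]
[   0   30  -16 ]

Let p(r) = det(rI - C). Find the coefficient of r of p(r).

p(r) = r^3 + 2r^2 - 19r - 20.
The coefficient of r is -19.

-19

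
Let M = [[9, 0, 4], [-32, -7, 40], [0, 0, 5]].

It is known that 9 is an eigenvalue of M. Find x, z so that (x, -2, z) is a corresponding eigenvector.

We need (M - 9I)v = 0.
M - 9I = [[0, 0, 4], [-32, -16, 40], [0, 0, -4]].
Row 1: (0)·x + (0)·-2 + (4)·z = 0
Row 2: (-32)·x + (-16)·-2 + (40)·z = 0
Row 3: (0)·x + (0)·-2 + (-4)·z = 0
Solving gives x = 1, z = 0.
Check: M·(1, -2, 0) = (9, -18, 0) = 9·(1, -2, 0).

1, 0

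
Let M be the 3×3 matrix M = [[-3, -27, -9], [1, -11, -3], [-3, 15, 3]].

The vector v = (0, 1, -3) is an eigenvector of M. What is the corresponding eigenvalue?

-2

Compute Mv: M·(0, 1, -3) = (0, -2, 6).
Since Mv = λv, compare component 2: -2 = λ·1, so λ = -2.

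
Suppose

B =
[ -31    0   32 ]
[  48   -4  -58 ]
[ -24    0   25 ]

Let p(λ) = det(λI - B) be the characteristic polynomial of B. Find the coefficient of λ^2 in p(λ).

10

The coefficient of λ^2 of det(λI - B) is −trace(B).
trace(B) = (-31) + (-4) + (25) = -10, so the coefficient is 10.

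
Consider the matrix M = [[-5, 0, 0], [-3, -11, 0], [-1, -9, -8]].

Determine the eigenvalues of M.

-11, -8, -5

M is lower triangular, so its eigenvalues are the diagonal entries.
Diagonal: -5, -11, -8.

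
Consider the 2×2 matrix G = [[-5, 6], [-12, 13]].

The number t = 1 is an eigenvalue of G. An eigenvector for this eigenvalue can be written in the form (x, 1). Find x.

We need (G - 1I)v = 0.
G - 1I = [[-6, 6], [-12, 12]].
Row 1: (-6)·x + (6)·1 = 0
Row 2: (-12)·x + (12)·1 = 0
Solving gives x = 1.
Check: G·(1, 1) = (1, 1) = 1·(1, 1).

1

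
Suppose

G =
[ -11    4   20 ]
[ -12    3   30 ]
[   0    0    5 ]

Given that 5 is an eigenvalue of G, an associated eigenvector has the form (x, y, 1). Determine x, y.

We need (G - 5I)v = 0.
G - 5I = [[-16, 4, 20], [-12, -2, 30], [0, 0, 0]].
Row 1: (-16)·x + (4)·y + (20)·1 = 0
Row 2: (-12)·x + (-2)·y + (30)·1 = 0
Row 3: (0)·x + (0)·y + (0)·1 = 0
Solving gives x = 2, y = 3.
Check: G·(2, 3, 1) = (10, 15, 5) = 5·(2, 3, 1).

2, 3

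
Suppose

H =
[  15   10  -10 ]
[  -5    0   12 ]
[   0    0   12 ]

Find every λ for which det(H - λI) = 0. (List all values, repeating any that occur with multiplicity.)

The characteristic polynomial is p(λ) = det(λI - H).
Expanding along the first row, p(λ) = λ^3 - 27λ^2 + 230λ - 600.
Try λ = 5: p(5) = 0, so 5 is a root.
Factor out (λ - 5): p(λ) = (λ - 5)·(λ^2 - 22λ + 120).
The quadratic factors as (λ - 10)·(λ - 12).
Eigenvalues: 5, 10, 12.

5, 10, 12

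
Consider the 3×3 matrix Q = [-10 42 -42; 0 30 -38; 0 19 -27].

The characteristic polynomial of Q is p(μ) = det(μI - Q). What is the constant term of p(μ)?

p(μ) = μ^3 + 7μ^2 - 118μ - 880.
The constant term is -880.

-880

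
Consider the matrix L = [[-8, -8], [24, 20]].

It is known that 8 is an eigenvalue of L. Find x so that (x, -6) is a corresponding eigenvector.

3

We need (L - 8I)v = 0.
L - 8I = [[-16, -8], [24, 12]].
Row 1: (-16)·x + (-8)·-6 = 0
Row 2: (24)·x + (12)·-6 = 0
Solving gives x = 3.
Check: L·(3, -6) = (24, -48) = 8·(3, -6).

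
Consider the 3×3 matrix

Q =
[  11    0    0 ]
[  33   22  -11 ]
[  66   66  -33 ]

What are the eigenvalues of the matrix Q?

Set up det(λI - Q) = 0.
Expanding along the first row, p(λ) = λ^3 - 121λ.
Try λ = 0: p(0) = 0, so 0 is a root.
Dividing by λ leaves λ^2 - 121.
The quadratic factors as (λ + 11)·(λ - 11).
Eigenvalues: -11, 0, 11.

-11, 0, 11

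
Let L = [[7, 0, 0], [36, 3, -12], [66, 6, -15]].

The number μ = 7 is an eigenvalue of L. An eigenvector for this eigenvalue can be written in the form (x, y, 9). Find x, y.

3, 0

We need (L - 7I)v = 0.
L - 7I = [[0, 0, 0], [36, -4, -12], [66, 6, -22]].
Row 1: (0)·x + (0)·y + (0)·9 = 0
Row 2: (36)·x + (-4)·y + (-12)·9 = 0
Row 3: (66)·x + (6)·y + (-22)·9 = 0
Solving gives x = 3, y = 0.
Check: L·(3, 0, 9) = (21, 0, 63) = 7·(3, 0, 9).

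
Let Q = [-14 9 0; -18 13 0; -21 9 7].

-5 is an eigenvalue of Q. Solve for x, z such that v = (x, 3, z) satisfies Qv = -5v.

We need (Q + 5I)v = 0.
Q + 5I = [[-9, 9, 0], [-18, 18, 0], [-21, 9, 12]].
Row 1: (-9)·x + (9)·3 + (0)·z = 0
Row 2: (-18)·x + (18)·3 + (0)·z = 0
Row 3: (-21)·x + (9)·3 + (12)·z = 0
Solving gives x = 3, z = 3.
Check: Q·(3, 3, 3) = (-15, -15, -15) = -5·(3, 3, 3).

3, 3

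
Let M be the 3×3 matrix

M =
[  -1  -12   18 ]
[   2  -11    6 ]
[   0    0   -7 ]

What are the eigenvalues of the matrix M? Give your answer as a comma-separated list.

The characteristic polynomial is p(s) = det(sI - M).
Expanding along the first row, p(s) = s^3 + 19s^2 + 119s + 245.
Try s = -7: p(-7) = 0, so -7 is a root.
Factor out (s + 7): p(s) = (s + 7)·(s^2 + 12s + 35).
The quadratic factors as (s + 7)·(s + 5).
Eigenvalues: -7, -7, -5.

-7, -7, -5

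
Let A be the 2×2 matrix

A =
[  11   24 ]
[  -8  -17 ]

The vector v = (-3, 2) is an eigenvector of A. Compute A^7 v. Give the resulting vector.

(234375, -156250)

First find the eigenvalue: Av = (15, -10) = -5·(-3, 2), so λ = -5.
Then A^7 v = λ^7·v = (-5)^7·(-3, 2) = -78125·(-3, 2) = (234375, -156250).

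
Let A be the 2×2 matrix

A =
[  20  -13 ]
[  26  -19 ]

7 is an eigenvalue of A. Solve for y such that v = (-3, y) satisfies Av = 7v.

-3

We need (A - 7I)v = 0.
A - 7I = [[13, -13], [26, -26]].
Row 1: (13)·-3 + (-13)·y = 0
Row 2: (26)·-3 + (-26)·y = 0
Solving gives y = -3.
Check: A·(-3, -3) = (-21, -21) = 7·(-3, -3).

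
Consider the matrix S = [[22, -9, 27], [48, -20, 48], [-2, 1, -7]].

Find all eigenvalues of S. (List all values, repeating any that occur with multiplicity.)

The characteristic polynomial is p(r) = det(rI - S).
Cofactor expansion gives p(r) = r^3 + 5r^2 - 16r - 80.
Since p(4) = 0, r = 4 is a root.
Factor out (r - 4): p(r) = (r - 4)·(r^2 + 9r + 20).
The quadratic factors as (r + 5)·(r + 4).
Eigenvalues: -5, -4, 4.

-5, -4, 4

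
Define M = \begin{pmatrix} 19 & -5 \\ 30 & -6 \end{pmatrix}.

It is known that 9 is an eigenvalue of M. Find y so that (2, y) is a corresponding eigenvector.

4

We need (M - 9I)v = 0.
M - 9I = [[10, -5], [30, -15]].
Row 1: (10)·2 + (-5)·y = 0
Row 2: (30)·2 + (-15)·y = 0
Solving gives y = 4.
Check: M·(2, 4) = (18, 36) = 9·(2, 4).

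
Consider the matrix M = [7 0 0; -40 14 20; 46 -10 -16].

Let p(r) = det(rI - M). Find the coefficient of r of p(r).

p(r) = r^3 - 5r^2 - 38r + 168.
The coefficient of r is -38.

-38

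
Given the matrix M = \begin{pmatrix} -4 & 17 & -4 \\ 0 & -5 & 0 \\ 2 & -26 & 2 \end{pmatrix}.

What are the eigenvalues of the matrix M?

-5, -2, 0

The characteristic polynomial is p(r) = det(rI - M).
Cofactor expansion gives p(r) = r^3 + 7r^2 + 10r.
Since p(0) = 0, r = 0 is a root.
Factor out r: p(r) = r·(r^2 + 7r + 10).
The quadratic factors as (r + 5)·(r + 2).
Eigenvalues: -5, -2, 0.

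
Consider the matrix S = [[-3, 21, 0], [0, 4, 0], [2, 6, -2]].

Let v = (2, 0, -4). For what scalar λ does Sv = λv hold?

Compute Sv: S·(2, 0, -4) = (-6, 0, 12).
Since Sv = λv, compare component 1: -6 = λ·2, so λ = -3.

-3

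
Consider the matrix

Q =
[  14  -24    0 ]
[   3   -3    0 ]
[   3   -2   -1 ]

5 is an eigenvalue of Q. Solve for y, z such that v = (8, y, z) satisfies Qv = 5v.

3, 3

We need (Q - 5I)v = 0.
Q - 5I = [[9, -24, 0], [3, -8, 0], [3, -2, -6]].
Row 1: (9)·8 + (-24)·y + (0)·z = 0
Row 2: (3)·8 + (-8)·y + (0)·z = 0
Row 3: (3)·8 + (-2)·y + (-6)·z = 0
Solving gives y = 3, z = 3.
Check: Q·(8, 3, 3) = (40, 15, 15) = 5·(8, 3, 3).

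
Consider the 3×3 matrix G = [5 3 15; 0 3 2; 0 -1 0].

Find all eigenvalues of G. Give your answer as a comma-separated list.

Compute the characteristic polynomial p(t) = det(tI - G).
Cofactor expansion gives p(t) = t^3 - 8t^2 + 17t - 10.
Since p(1) = 0, t = 1 is a root.
Factor out (t - 1): p(t) = (t - 1)·(t^2 - 7t + 10).
The quadratic factors as (t - 2)·(t - 5).
Eigenvalues: 1, 2, 5.

1, 2, 5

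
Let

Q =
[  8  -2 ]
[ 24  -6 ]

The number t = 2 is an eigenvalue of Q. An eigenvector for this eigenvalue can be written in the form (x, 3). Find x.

We need (Q - 2I)v = 0.
Q - 2I = [[6, -2], [24, -8]].
Row 1: (6)·x + (-2)·3 = 0
Row 2: (24)·x + (-8)·3 = 0
Solving gives x = 1.
Check: Q·(1, 3) = (2, 6) = 2·(1, 3).

1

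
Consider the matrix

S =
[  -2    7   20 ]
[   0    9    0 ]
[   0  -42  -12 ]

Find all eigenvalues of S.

Set up det(λI - S) = 0.
Expanding the 3×3 determinant: p(λ) = λ^3 + 5λ^2 - 102λ - 216.
Since p(-12) = 0, λ = -12 is a root.
Factor out (λ + 12): p(λ) = (λ + 12)·(λ^2 - 7λ - 18).
The quadratic factors as (λ + 2)·(λ - 9).
Eigenvalues: -12, -2, 9.

-12, -2, 9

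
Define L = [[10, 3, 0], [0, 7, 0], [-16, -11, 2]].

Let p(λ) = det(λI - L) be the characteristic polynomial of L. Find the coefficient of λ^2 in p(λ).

The coefficient of λ^2 of det(λI - L) is −trace(L).
trace(L) = (10) + (7) + (2) = 19, so the coefficient is -19.

-19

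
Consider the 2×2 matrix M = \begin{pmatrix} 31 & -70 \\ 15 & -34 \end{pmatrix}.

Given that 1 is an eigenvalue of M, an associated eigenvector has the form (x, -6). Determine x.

We need (M - 1I)v = 0.
M - 1I = [[30, -70], [15, -35]].
Row 1: (30)·x + (-70)·-6 = 0
Row 2: (15)·x + (-35)·-6 = 0
Solving gives x = -14.
Check: M·(-14, -6) = (-14, -6) = 1·(-14, -6).

-14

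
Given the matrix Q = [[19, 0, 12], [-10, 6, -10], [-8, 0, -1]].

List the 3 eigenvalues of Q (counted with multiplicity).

Compute the characteristic polynomial p(r) = det(rI - Q).
Expanding the 3×3 determinant: p(r) = r^3 - 24r^2 + 185r - 462.
Rational-root test: r = 11 gives p(11) = 0.
Factor out (r - 11): p(r) = (r - 11)·(r^2 - 13r + 42).
The quadratic factors as (r - 6)·(r - 7).
Eigenvalues: 6, 7, 11.

6, 7, 11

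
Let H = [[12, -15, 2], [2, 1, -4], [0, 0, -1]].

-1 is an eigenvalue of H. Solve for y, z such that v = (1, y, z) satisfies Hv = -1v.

1, 1

We need (H + 1I)v = 0.
H + 1I = [[13, -15, 2], [2, 2, -4], [0, 0, 0]].
Row 1: (13)·1 + (-15)·y + (2)·z = 0
Row 2: (2)·1 + (2)·y + (-4)·z = 0
Row 3: (0)·1 + (0)·y + (0)·z = 0
Solving gives y = 1, z = 1.
Check: H·(1, 1, 1) = (-1, -1, -1) = -1·(1, 1, 1).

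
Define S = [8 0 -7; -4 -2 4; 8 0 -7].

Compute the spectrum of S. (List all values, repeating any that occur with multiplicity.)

Compute the characteristic polynomial p(μ) = det(μI - S).
Expanding the 3×3 determinant: p(μ) = μ^3 + μ^2 - 2μ.
Since p(1) = 0, μ = 1 is a root.
Factor out (μ - 1): p(μ) = (μ - 1)·(μ^2 + 2μ).
The quadratic factors as (μ + 2)·μ.
Eigenvalues: -2, 0, 1.

-2, 0, 1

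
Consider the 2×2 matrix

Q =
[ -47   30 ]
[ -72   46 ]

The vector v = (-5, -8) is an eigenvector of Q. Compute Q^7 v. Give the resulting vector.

(-5, -8)

First find the eigenvalue: Qv = (-5, -8) = 1·(-5, -8), so λ = 1.
Then Q^7 v = λ^7·v = 1^7·(-5, -8) = 1·(-5, -8) = (-5, -8).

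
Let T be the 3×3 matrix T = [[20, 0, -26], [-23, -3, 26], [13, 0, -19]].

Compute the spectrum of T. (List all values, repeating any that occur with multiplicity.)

-6, -3, 7

Set up det(sI - T) = 0.
Cofactor expansion gives p(s) = s^3 + 2s^2 - 45s - 126.
Since p(-3) = 0, s = -3 is a root.
Factor out (s + 3): p(s) = (s + 3)·(s^2 - s - 42).
The quadratic factors as (s + 6)·(s - 7).
Eigenvalues: -6, -3, 7.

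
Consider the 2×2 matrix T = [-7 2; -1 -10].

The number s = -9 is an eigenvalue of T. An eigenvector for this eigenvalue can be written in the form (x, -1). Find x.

We need (T + 9I)v = 0.
T + 9I = [[2, 2], [-1, -1]].
Row 1: (2)·x + (2)·-1 = 0
Row 2: (-1)·x + (-1)·-1 = 0
Solving gives x = 1.
Check: T·(1, -1) = (-9, 9) = -9·(1, -1).

1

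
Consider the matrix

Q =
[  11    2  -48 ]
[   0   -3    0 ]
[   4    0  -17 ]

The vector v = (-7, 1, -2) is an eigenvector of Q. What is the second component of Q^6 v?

729

First find the eigenvalue: Qv = (21, -3, 6) = -3·(-7, 1, -2), so λ = -3.
Then Q^6 v = λ^6·v = (-3)^6·(-7, 1, -2) = 729·(-7, 1, -2) = (-5103, 729, -1458).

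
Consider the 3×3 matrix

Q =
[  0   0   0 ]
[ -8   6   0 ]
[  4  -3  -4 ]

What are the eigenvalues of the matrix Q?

Q is lower triangular, so its eigenvalues are the diagonal entries.
Diagonal: 0, 6, -4.

-4, 0, 6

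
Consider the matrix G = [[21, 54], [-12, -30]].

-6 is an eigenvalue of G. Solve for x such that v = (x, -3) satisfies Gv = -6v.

We need (G + 6I)v = 0.
G + 6I = [[27, 54], [-12, -24]].
Row 1: (27)·x + (54)·-3 = 0
Row 2: (-12)·x + (-24)·-3 = 0
Solving gives x = 6.
Check: G·(6, -3) = (-36, 18) = -6·(6, -3).

6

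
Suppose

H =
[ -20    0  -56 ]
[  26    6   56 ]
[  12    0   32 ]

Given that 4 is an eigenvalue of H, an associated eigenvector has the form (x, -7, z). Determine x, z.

We need (H - 4I)v = 0.
H - 4I = [[-24, 0, -56], [26, 2, 56], [12, 0, 28]].
Row 1: (-24)·x + (0)·-7 + (-56)·z = 0
Row 2: (26)·x + (2)·-7 + (56)·z = 0
Row 3: (12)·x + (0)·-7 + (28)·z = 0
Solving gives x = 7, z = -3.
Check: H·(7, -7, -3) = (28, -28, -12) = 4·(7, -7, -3).

7, -3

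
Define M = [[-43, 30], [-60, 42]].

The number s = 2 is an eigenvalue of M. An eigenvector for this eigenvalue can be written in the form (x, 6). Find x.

4

We need (M - 2I)v = 0.
M - 2I = [[-45, 30], [-60, 40]].
Row 1: (-45)·x + (30)·6 = 0
Row 2: (-60)·x + (40)·6 = 0
Solving gives x = 4.
Check: M·(4, 6) = (8, 12) = 2·(4, 6).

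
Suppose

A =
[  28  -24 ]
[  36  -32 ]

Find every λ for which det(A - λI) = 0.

-8, 4

det(A - sI) = (28 - s)(-32 - s) - (-24)·(36) = s^2 + 4s - 32.
This factors as (s + 8)·(s - 4) = 0.
Eigenvalues: -8, 4.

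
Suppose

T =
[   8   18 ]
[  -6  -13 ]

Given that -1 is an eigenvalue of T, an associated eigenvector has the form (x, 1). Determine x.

We need (T + 1I)v = 0.
T + 1I = [[9, 18], [-6, -12]].
Row 1: (9)·x + (18)·1 = 0
Row 2: (-6)·x + (-12)·1 = 0
Solving gives x = -2.
Check: T·(-2, 1) = (2, -1) = -1·(-2, 1).

-2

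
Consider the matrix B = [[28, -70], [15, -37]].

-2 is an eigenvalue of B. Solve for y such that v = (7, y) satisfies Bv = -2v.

We need (B + 2I)v = 0.
B + 2I = [[30, -70], [15, -35]].
Row 1: (30)·7 + (-70)·y = 0
Row 2: (15)·7 + (-35)·y = 0
Solving gives y = 3.
Check: B·(7, 3) = (-14, -6) = -2·(7, 3).

3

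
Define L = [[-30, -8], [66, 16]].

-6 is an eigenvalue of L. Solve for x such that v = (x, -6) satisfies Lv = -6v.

2

We need (L + 6I)v = 0.
L + 6I = [[-24, -8], [66, 22]].
Row 1: (-24)·x + (-8)·-6 = 0
Row 2: (66)·x + (22)·-6 = 0
Solving gives x = 2.
Check: L·(2, -6) = (-12, 36) = -6·(2, -6).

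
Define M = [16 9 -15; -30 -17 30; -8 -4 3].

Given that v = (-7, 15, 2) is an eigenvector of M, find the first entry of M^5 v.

-7

First find the eigenvalue: Mv = (-7, 15, 2) = 1·(-7, 15, 2), so λ = 1.
Then M^5 v = λ^5·v = 1^5·(-7, 15, 2) = 1·(-7, 15, 2) = (-7, 15, 2).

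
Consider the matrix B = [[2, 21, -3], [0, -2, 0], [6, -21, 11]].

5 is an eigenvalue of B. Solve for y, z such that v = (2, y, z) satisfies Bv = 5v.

0, -2

We need (B - 5I)v = 0.
B - 5I = [[-3, 21, -3], [0, -7, 0], [6, -21, 6]].
Row 1: (-3)·2 + (21)·y + (-3)·z = 0
Row 2: (0)·2 + (-7)·y + (0)·z = 0
Row 3: (6)·2 + (-21)·y + (6)·z = 0
Solving gives y = 0, z = -2.
Check: B·(2, 0, -2) = (10, 0, -10) = 5·(2, 0, -2).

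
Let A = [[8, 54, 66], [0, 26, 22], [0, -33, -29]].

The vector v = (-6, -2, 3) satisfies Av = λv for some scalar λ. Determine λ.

Compute Av: A·(-6, -2, 3) = (42, 14, -21).
Since Av = λv, compare component 1: 42 = λ·-6, so λ = -7.

-7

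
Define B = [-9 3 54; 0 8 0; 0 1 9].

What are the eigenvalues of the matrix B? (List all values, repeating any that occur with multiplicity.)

The characteristic polynomial is p(t) = det(tI - B).
Expanding the 3×3 determinant: p(t) = t^3 - 8t^2 - 81t + 648.
Since p(8) = 0, t = 8 is a root.
Dividing by (t - 8) leaves t^2 - 81.
The quadratic factors as (t + 9)·(t - 9).
Eigenvalues: -9, 8, 9.

-9, 8, 9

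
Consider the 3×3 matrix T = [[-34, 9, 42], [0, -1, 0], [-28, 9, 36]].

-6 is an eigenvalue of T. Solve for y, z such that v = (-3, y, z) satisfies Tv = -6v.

We need (T + 6I)v = 0.
T + 6I = [[-28, 9, 42], [0, 5, 0], [-28, 9, 42]].
Row 1: (-28)·-3 + (9)·y + (42)·z = 0
Row 2: (0)·-3 + (5)·y + (0)·z = 0
Row 3: (-28)·-3 + (9)·y + (42)·z = 0
Solving gives y = 0, z = -2.
Check: T·(-3, 0, -2) = (18, 0, 12) = -6·(-3, 0, -2).

0, -2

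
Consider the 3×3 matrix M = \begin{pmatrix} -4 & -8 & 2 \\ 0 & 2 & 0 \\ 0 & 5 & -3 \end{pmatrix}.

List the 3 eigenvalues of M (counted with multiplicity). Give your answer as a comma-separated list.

Set up det(lambda·I - M) = 0.
Cofactor expansion gives p(lambda) = lambda^3 + 5·lambda^2 - 2·lambda - 24.
Try lambda = -4: p(-4) = 0, so -4 is a root.
Factor out (lambda + 4): p(lambda) = (lambda + 4)·(lambda^2 + lambda - 6).
The quadratic factors as (lambda + 3)·(lambda - 2).
Eigenvalues: -4, -3, 2.

-4, -3, 2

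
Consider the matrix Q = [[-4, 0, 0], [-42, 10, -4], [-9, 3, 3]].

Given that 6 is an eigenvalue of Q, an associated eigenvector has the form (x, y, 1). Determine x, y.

We need (Q - 6I)v = 0.
Q - 6I = [[-10, 0, 0], [-42, 4, -4], [-9, 3, -3]].
Row 1: (-10)·x + (0)·y + (0)·1 = 0
Row 2: (-42)·x + (4)·y + (-4)·1 = 0
Row 3: (-9)·x + (3)·y + (-3)·1 = 0
Solving gives x = 0, y = 1.
Check: Q·(0, 1, 1) = (0, 6, 6) = 6·(0, 1, 1).

0, 1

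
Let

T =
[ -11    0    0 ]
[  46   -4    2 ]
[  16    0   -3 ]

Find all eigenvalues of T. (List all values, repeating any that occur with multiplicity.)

The characteristic polynomial is p(r) = det(rI - T).
Expanding along the first row, p(r) = r^3 + 18r^2 + 89r + 132.
Try r = -4: p(-4) = 0, so -4 is a root.
Dividing by (r + 4) leaves r^2 + 14r + 33.
The quadratic factors as (r + 11)·(r + 3).
Eigenvalues: -11, -4, -3.

-11, -4, -3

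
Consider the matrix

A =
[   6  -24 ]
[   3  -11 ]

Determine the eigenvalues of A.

det(A - lambda·I) = (6 - lambda)(-11 - lambda) - (-24)·(3) = lambda^2 + 5·lambda + 6.
This factors as (lambda + 3)·(lambda + 2) = 0.
Eigenvalues: -3, -2.

-3, -2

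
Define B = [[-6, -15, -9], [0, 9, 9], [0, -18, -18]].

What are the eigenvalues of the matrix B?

Set up det(λI - B) = 0.
Expanding along the first row, p(λ) = λ^3 + 15λ^2 + 54λ.
Try λ = -6: p(-6) = 0, so -6 is a root.
Dividing by (λ + 6) leaves λ^2 + 9λ.
The quadratic factors as (λ + 9)·λ.
Eigenvalues: -9, -6, 0.

-9, -6, 0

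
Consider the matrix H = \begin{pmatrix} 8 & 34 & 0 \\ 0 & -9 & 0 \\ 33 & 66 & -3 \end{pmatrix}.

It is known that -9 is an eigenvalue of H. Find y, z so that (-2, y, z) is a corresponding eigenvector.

We need (H + 9I)v = 0.
H + 9I = [[17, 34, 0], [0, 0, 0], [33, 66, 6]].
Row 1: (17)·-2 + (34)·y + (0)·z = 0
Row 2: (0)·-2 + (0)·y + (0)·z = 0
Row 3: (33)·-2 + (66)·y + (6)·z = 0
Solving gives y = 1, z = 0.
Check: H·(-2, 1, 0) = (18, -9, 0) = -9·(-2, 1, 0).

1, 0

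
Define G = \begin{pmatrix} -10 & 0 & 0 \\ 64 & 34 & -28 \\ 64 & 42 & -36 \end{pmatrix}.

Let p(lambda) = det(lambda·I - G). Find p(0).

-480

p(0) = det(0·I − G) = det(−G) = (−1)^3·det(G).
det(G) = 480, so p(0) = -480.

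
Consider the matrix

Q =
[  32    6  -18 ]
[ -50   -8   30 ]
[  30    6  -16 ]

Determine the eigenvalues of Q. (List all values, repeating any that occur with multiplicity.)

Set up det(lambda·I - Q) = 0.
Expanding the 3×3 determinant: p(lambda) = lambda^3 - 8·lambda^2 + 20·lambda - 16.
Try lambda = 4: p(4) = 0, so 4 is a root.
Factor out (lambda - 4): p(lambda) = (lambda - 4)·(lambda^2 - 4·lambda + 4).
The quadratic factor is (lambda - 2)^2.
Eigenvalues: 2, 2, 4.

2, 2, 4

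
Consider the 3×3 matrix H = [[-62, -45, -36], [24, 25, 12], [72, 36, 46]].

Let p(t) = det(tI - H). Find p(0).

20

p(0) = det(0·I − H) = det(−H) = (−1)^3·det(H).
det(H) = -20, so p(0) = 20.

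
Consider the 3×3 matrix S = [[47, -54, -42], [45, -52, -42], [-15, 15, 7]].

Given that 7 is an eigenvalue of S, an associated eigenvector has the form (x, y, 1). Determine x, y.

-3, -3

We need (S - 7I)v = 0.
S - 7I = [[40, -54, -42], [45, -59, -42], [-15, 15, 0]].
Row 1: (40)·x + (-54)·y + (-42)·1 = 0
Row 2: (45)·x + (-59)·y + (-42)·1 = 0
Row 3: (-15)·x + (15)·y + (0)·1 = 0
Solving gives x = -3, y = -3.
Check: S·(-3, -3, 1) = (-21, -21, 7) = 7·(-3, -3, 1).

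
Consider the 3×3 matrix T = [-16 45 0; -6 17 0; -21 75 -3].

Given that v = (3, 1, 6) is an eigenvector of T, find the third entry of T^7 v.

First find the eigenvalue: Tv = (-3, -1, -6) = -1·(3, 1, 6), so λ = -1.
Then T^7 v = λ^7·v = (-1)^7·(3, 1, 6) = -1·(3, 1, 6) = (-3, -1, -6).

-6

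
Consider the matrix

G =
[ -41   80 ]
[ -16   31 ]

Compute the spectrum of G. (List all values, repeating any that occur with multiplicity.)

det(G - tI) = (-41 - t)(31 - t) - (80)·(-16) = t^2 + 10t + 9.
This factors as (t + 9)·(t + 1) = 0.
Eigenvalues: -9, -1.

-9, -1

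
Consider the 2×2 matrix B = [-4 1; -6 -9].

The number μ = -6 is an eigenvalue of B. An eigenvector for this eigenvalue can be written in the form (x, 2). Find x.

-1

We need (B + 6I)v = 0.
B + 6I = [[2, 1], [-6, -3]].
Row 1: (2)·x + (1)·2 = 0
Row 2: (-6)·x + (-3)·2 = 0
Solving gives x = -1.
Check: B·(-1, 2) = (6, -12) = -6·(-1, 2).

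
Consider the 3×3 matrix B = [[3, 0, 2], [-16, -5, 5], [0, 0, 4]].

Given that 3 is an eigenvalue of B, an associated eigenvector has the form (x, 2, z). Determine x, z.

We need (B - 3I)v = 0.
B - 3I = [[0, 0, 2], [-16, -8, 5], [0, 0, 1]].
Row 1: (0)·x + (0)·2 + (2)·z = 0
Row 2: (-16)·x + (-8)·2 + (5)·z = 0
Row 3: (0)·x + (0)·2 + (1)·z = 0
Solving gives x = -1, z = 0.
Check: B·(-1, 2, 0) = (-3, 6, 0) = 3·(-1, 2, 0).

-1, 0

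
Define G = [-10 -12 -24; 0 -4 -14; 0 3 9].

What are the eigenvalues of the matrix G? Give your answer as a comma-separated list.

The characteristic polynomial is p(r) = det(rI - G).
Expanding along the first row, p(r) = r^3 + 5r^2 - 44r + 60.
Rational-root test: r = 2 gives p(2) = 0.
Factor out (r - 2): p(r) = (r - 2)·(r^2 + 7r - 30).
The quadratic factors as (r + 10)·(r - 3).
Eigenvalues: -10, 2, 3.

-10, 2, 3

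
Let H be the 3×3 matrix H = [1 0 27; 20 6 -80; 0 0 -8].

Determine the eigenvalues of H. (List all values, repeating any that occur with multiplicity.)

Set up det(rI - H) = 0.
Expanding the 3×3 determinant: p(r) = r^3 + r^2 - 50r + 48.
Rational-root test: r = 1 gives p(1) = 0.
Dividing by (r - 1) leaves r^2 + 2r - 48.
The quadratic factors as (r + 8)·(r - 6).
Eigenvalues: -8, 1, 6.

-8, 1, 6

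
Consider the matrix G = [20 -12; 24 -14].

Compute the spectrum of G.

2, 4

det(G - rI) = (20 - r)(-14 - r) - (-12)·(24) = r^2 - 6r + 8.
This factors as (r - 2)·(r - 4) = 0.
Eigenvalues: 2, 4.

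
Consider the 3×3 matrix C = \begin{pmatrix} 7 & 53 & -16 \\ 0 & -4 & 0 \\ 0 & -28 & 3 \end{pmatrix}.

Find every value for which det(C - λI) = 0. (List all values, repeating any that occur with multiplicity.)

The characteristic polynomial is p(t) = det(tI - C).
Cofactor expansion gives p(t) = t^3 - 6t^2 - 19t + 84.
Try t = -4: p(-4) = 0, so -4 is a root.
Dividing by (t + 4) leaves t^2 - 10t + 21.
The quadratic factors as (t - 3)·(t - 7).
Eigenvalues: -4, 3, 7.

-4, 3, 7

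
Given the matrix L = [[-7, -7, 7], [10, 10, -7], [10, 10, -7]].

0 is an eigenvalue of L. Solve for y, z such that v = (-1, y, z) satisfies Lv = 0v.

1, 0

We need (L)v = 0.
L = [[-7, -7, 7], [10, 10, -7], [10, 10, -7]].
Row 1: (-7)·-1 + (-7)·y + (7)·z = 0
Row 2: (10)·-1 + (10)·y + (-7)·z = 0
Row 3: (10)·-1 + (10)·y + (-7)·z = 0
Solving gives y = 1, z = 0.
Check: L·(-1, 1, 0) = (0, 0, 0) = 0·(-1, 1, 0).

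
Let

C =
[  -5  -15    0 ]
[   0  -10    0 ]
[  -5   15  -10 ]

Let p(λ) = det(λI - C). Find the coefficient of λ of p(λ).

200

p(λ) = λ^3 + 25λ^2 + 200λ + 500.
The coefficient of λ is 200.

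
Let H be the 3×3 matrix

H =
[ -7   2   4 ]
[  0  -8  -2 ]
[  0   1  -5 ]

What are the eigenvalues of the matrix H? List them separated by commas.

Set up det(tI - H) = 0.
Expanding along the first row, p(t) = t^3 + 20t^2 + 133t + 294.
Rational-root test: t = -6 gives p(-6) = 0.
Dividing by (t + 6) leaves t^2 + 14t + 49.
The quadratic factor is (t + 7)^2.
Eigenvalues: -7, -7, -6.

-7, -7, -6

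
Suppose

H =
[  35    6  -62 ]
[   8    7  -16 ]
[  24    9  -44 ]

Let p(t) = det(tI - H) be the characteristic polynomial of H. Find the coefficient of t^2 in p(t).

2

The coefficient of t^2 of det(tI - H) is −trace(H).
trace(H) = (35) + (7) + (-44) = -2, so the coefficient is 2.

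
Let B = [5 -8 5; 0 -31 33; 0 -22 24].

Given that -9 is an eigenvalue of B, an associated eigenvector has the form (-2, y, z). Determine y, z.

We need (B + 9I)v = 0.
B + 9I = [[14, -8, 5], [0, -22, 33], [0, -22, 33]].
Row 1: (14)·-2 + (-8)·y + (5)·z = 0
Row 2: (0)·-2 + (-22)·y + (33)·z = 0
Row 3: (0)·-2 + (-22)·y + (33)·z = 0
Solving gives y = -6, z = -4.
Check: B·(-2, -6, -4) = (18, 54, 36) = -9·(-2, -6, -4).

-6, -4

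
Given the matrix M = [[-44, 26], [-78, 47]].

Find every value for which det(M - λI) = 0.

det(M - λI) = (-44 - λ)(47 - λ) - (26)·(-78) = λ^2 - 3λ - 40.
This factors as (λ + 5)·(λ - 8) = 0.
Eigenvalues: -5, 8.

-5, 8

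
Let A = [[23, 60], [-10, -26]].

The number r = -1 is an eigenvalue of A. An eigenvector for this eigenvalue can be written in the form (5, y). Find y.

-2

We need (A + 1I)v = 0.
A + 1I = [[24, 60], [-10, -25]].
Row 1: (24)·5 + (60)·y = 0
Row 2: (-10)·5 + (-25)·y = 0
Solving gives y = -2.
Check: A·(5, -2) = (-5, 2) = -1·(5, -2).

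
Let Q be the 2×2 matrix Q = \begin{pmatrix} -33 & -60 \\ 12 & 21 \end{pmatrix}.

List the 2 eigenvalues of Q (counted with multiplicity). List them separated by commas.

-9, -3

det(Q - lambda·I) = (-33 - lambda)(21 - lambda) - (-60)·(12) = lambda^2 + 12·lambda + 27.
This factors as (lambda + 9)·(lambda + 3) = 0.
Eigenvalues: -9, -3.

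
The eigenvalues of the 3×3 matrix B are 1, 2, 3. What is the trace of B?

6

trace(B) is the sum of the eigenvalues: (1) + (2) + (3) = 6.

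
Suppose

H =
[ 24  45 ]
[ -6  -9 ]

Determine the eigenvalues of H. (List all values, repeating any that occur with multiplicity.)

6, 9

det(H - μI) = (24 - μ)(-9 - μ) - (45)·(-6) = μ^2 - 15μ + 54.
This factors as (μ - 6)·(μ - 9) = 0.
Eigenvalues: 6, 9.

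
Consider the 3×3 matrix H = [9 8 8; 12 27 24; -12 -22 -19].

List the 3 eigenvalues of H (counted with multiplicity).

3, 5, 9

Compute the characteristic polynomial p(lambda) = det(lambda·I - H).
Cofactor expansion gives p(lambda) = lambda^3 - 17·lambda^2 + 87·lambda - 135.
Rational-root test: lambda = 3 gives p(3) = 0.
Dividing by (lambda - 3) leaves lambda^2 - 14·lambda + 45.
The quadratic factors as (lambda - 5)·(lambda - 9).
Eigenvalues: 3, 5, 9.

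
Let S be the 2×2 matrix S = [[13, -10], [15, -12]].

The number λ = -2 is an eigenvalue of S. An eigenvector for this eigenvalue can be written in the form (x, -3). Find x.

We need (S + 2I)v = 0.
S + 2I = [[15, -10], [15, -10]].
Row 1: (15)·x + (-10)·-3 = 0
Row 2: (15)·x + (-10)·-3 = 0
Solving gives x = -2.
Check: S·(-2, -3) = (4, 6) = -2·(-2, -3).

-2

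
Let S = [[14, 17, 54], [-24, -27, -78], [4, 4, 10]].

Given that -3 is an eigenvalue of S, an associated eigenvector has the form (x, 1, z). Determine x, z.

We need (S + 3I)v = 0.
S + 3I = [[17, 17, 54], [-24, -24, -78], [4, 4, 13]].
Row 1: (17)·x + (17)·1 + (54)·z = 0
Row 2: (-24)·x + (-24)·1 + (-78)·z = 0
Row 3: (4)·x + (4)·1 + (13)·z = 0
Solving gives x = -1, z = 0.
Check: S·(-1, 1, 0) = (3, -3, 0) = -3·(-1, 1, 0).

-1, 0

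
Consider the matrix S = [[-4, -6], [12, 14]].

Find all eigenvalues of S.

2, 8

det(S - μI) = (-4 - μ)(14 - μ) - (-6)·(12) = μ^2 - 10μ + 16.
This factors as (μ - 2)·(μ - 8) = 0.
Eigenvalues: 2, 8.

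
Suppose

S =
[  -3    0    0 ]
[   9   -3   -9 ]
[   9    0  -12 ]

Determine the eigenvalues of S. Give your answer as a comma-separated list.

-12, -3, -3

Set up det(rI - S) = 0.
Expanding the 3×3 determinant: p(r) = r^3 + 18r^2 + 81r + 108.
Rational-root test: r = -3 gives p(-3) = 0.
Dividing by (r + 3) leaves r^2 + 15r + 36.
The quadratic factors as (r + 12)·(r + 3).
Eigenvalues: -12, -3, -3.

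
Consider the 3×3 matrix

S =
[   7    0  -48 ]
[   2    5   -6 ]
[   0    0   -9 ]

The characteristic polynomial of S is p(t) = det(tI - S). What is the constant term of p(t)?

315

p(t) = t^3 - 3t^2 - 73t + 315.
The constant term is 315.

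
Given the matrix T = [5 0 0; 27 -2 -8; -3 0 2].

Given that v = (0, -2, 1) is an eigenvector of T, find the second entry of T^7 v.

First find the eigenvalue: Tv = (0, -4, 2) = 2·(0, -2, 1), so λ = 2.
Then T^7 v = λ^7·v = 2^7·(0, -2, 1) = 128·(0, -2, 1) = (0, -256, 128).

-256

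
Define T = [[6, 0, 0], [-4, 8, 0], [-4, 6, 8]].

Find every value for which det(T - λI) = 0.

T is lower triangular, so its eigenvalues are the diagonal entries.
Diagonal: 6, 8, 8.

6, 8, 8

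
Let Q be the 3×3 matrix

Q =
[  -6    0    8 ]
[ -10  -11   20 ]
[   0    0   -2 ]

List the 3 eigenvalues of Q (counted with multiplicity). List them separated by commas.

-11, -6, -2

The characteristic polynomial is p(λ) = det(λI - Q).
Expanding the 3×3 determinant: p(λ) = λ^3 + 19λ^2 + 100λ + 132.
Since p(-2) = 0, λ = -2 is a root.
Dividing by (λ + 2) leaves λ^2 + 17λ + 66.
The quadratic factors as (λ + 11)·(λ + 6).
Eigenvalues: -11, -6, -2.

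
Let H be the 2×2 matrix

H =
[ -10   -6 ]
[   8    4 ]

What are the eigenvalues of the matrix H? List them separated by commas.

-4, -2

det(H - μI) = (-10 - μ)(4 - μ) - (-6)·(8) = μ^2 + 6μ + 8.
This factors as (μ + 4)·(μ + 2) = 0.
Eigenvalues: -4, -2.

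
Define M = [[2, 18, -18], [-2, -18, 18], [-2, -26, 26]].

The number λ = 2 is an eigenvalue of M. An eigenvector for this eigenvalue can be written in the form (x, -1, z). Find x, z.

We need (M - 2I)v = 0.
M - 2I = [[0, 18, -18], [-2, -20, 18], [-2, -26, 24]].
Row 1: (0)·x + (18)·-1 + (-18)·z = 0
Row 2: (-2)·x + (-20)·-1 + (18)·z = 0
Row 3: (-2)·x + (-26)·-1 + (24)·z = 0
Solving gives x = 1, z = -1.
Check: M·(1, -1, -1) = (2, -2, -2) = 2·(1, -1, -1).

1, -1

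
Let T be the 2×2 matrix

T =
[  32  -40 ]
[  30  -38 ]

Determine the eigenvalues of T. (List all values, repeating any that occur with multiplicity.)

det(T - lambda·I) = (32 - lambda)(-38 - lambda) - (-40)·(30) = lambda^2 + 6·lambda - 16.
This factors as (lambda + 8)·(lambda - 2) = 0.
Eigenvalues: -8, 2.

-8, 2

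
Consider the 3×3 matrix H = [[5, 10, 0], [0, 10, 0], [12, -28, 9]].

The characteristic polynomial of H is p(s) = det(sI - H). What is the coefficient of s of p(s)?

p(s) = s^3 - 24s^2 + 185s - 450.
The coefficient of s is 185.

185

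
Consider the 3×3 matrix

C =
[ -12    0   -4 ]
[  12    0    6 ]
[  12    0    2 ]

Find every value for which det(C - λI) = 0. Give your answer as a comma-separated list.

Set up det(sI - C) = 0.
Expanding the 3×3 determinant: p(s) = s^3 + 10s^2 + 24s.
Rational-root test: s = 0 gives p(0) = 0.
Factor out s: p(s) = s·(s^2 + 10s + 24).
The quadratic factors as (s + 6)·(s + 4).
Eigenvalues: -6, -4, 0.

-6, -4, 0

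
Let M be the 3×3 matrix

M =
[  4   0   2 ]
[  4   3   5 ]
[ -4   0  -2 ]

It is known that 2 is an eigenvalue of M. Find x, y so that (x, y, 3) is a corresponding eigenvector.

-3, -3

We need (M - 2I)v = 0.
M - 2I = [[2, 0, 2], [4, 1, 5], [-4, 0, -4]].
Row 1: (2)·x + (0)·y + (2)·3 = 0
Row 2: (4)·x + (1)·y + (5)·3 = 0
Row 3: (-4)·x + (0)·y + (-4)·3 = 0
Solving gives x = -3, y = -3.
Check: M·(-3, -3, 3) = (-6, -6, 6) = 2·(-3, -3, 3).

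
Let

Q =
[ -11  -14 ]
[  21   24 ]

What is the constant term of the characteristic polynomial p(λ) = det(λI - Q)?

30

p(0) = det(0·I − Q) = det(−Q) = (−1)^2·det(Q).
det(Q) = 30, so p(0) = 30.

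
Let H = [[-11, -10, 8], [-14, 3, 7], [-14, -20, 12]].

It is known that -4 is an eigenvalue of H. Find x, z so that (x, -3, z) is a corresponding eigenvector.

We need (H + 4I)v = 0.
H + 4I = [[-7, -10, 8], [-14, 7, 7], [-14, -20, 16]].
Row 1: (-7)·x + (-10)·-3 + (8)·z = 0
Row 2: (-14)·x + (7)·-3 + (7)·z = 0
Row 3: (-14)·x + (-20)·-3 + (16)·z = 0
Solving gives x = -6, z = -9.
Check: H·(-6, -3, -9) = (24, 12, 36) = -4·(-6, -3, -9).

-6, -9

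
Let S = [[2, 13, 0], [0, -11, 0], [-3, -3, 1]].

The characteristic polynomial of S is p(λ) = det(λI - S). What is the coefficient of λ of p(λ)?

-31

p(λ) = λ^3 + 8λ^2 - 31λ + 22.
The coefficient of λ is -31.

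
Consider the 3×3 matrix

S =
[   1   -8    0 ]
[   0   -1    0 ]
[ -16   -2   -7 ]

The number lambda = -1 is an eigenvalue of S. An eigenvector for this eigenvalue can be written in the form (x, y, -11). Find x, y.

We need (S + 1I)v = 0.
S + 1I = [[2, -8, 0], [0, 0, 0], [-16, -2, -6]].
Row 1: (2)·x + (-8)·y + (0)·-11 = 0
Row 2: (0)·x + (0)·y + (0)·-11 = 0
Row 3: (-16)·x + (-2)·y + (-6)·-11 = 0
Solving gives x = 4, y = 1.
Check: S·(4, 1, -11) = (-4, -1, 11) = -1·(4, 1, -11).

4, 1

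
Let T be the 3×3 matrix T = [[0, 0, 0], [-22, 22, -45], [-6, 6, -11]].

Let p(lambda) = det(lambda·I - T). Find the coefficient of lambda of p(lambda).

p(lambda) = lambda^3 - 11·lambda^2 + 28·lambda.
The coefficient of lambda is 28.

28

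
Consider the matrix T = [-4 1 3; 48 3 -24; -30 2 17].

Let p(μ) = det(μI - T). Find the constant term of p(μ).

-66

p(μ) = μ^3 - 16μ^2 + 61μ - 66.
The constant term is -66.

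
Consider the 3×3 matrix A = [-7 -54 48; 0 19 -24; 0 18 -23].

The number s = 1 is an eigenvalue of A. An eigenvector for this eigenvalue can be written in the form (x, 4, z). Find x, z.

We need (A - 1I)v = 0.
A - 1I = [[-8, -54, 48], [0, 18, -24], [0, 18, -24]].
Row 1: (-8)·x + (-54)·4 + (48)·z = 0
Row 2: (0)·x + (18)·4 + (-24)·z = 0
Row 3: (0)·x + (18)·4 + (-24)·z = 0
Solving gives x = -9, z = 3.
Check: A·(-9, 4, 3) = (-9, 4, 3) = 1·(-9, 4, 3).

-9, 3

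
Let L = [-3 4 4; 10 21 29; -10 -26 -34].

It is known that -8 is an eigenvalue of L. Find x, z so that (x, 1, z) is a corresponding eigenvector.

0, -1

We need (L + 8I)v = 0.
L + 8I = [[5, 4, 4], [10, 29, 29], [-10, -26, -26]].
Row 1: (5)·x + (4)·1 + (4)·z = 0
Row 2: (10)·x + (29)·1 + (29)·z = 0
Row 3: (-10)·x + (-26)·1 + (-26)·z = 0
Solving gives x = 0, z = -1.
Check: L·(0, 1, -1) = (0, -8, 8) = -8·(0, 1, -1).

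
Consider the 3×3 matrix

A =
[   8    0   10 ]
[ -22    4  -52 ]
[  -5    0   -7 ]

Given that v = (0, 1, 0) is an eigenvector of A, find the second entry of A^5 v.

First find the eigenvalue: Av = (0, 4, 0) = 4·(0, 1, 0), so λ = 4.
Then A^5 v = λ^5·v = 4^5·(0, 1, 0) = 1024·(0, 1, 0) = (0, 1024, 0).

1024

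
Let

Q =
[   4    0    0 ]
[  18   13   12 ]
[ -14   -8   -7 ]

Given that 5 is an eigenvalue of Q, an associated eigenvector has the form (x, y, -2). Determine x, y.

0, 3

We need (Q - 5I)v = 0.
Q - 5I = [[-1, 0, 0], [18, 8, 12], [-14, -8, -12]].
Row 1: (-1)·x + (0)·y + (0)·-2 = 0
Row 2: (18)·x + (8)·y + (12)·-2 = 0
Row 3: (-14)·x + (-8)·y + (-12)·-2 = 0
Solving gives x = 0, y = 3.
Check: Q·(0, 3, -2) = (0, 15, -10) = 5·(0, 3, -2).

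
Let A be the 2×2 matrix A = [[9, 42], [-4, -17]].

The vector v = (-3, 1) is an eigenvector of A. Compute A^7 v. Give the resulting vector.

(234375, -78125)

First find the eigenvalue: Av = (15, -5) = -5·(-3, 1), so λ = -5.
Then A^7 v = λ^7·v = (-5)^7·(-3, 1) = -78125·(-3, 1) = (234375, -78125).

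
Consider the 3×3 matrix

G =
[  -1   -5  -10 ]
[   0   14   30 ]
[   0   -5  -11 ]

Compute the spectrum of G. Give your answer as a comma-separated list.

-1, -1, 4

Set up det(sI - G) = 0.
Expanding the 3×3 determinant: p(s) = s^3 - 2s^2 - 7s - 4.
Rational-root test: s = -1 gives p(-1) = 0.
Dividing by (s + 1) leaves s^2 - 3s - 4.
The quadratic factors as (s + 1)·(s - 4).
Eigenvalues: -1, -1, 4.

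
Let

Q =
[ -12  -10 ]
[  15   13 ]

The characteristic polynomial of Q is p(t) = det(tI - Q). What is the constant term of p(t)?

p(t) = t^2 - t - 6.
The constant term is -6.

-6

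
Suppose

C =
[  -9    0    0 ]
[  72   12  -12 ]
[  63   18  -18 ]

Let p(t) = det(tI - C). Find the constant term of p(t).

p(t) = t^3 + 15t^2 + 54t.
The constant term is 0.

0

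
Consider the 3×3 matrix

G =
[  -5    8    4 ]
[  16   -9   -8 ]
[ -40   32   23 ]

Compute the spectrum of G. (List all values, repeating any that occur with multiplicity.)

Compute the characteristic polynomial p(r) = det(rI - G).
Expanding the 3×3 determinant: p(r) = r^3 - 9r^2 + 11r + 21.
Try r = 7: p(7) = 0, so 7 is a root.
Factor out (r - 7): p(r) = (r - 7)·(r^2 - 2r - 3).
The quadratic factors as (r + 1)·(r - 3).
Eigenvalues: -1, 3, 7.

-1, 3, 7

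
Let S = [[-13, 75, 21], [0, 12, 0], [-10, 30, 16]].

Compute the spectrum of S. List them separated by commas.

1, 2, 12

Set up det(tI - S) = 0.
Cofactor expansion gives p(t) = t^3 - 15t^2 + 38t - 24.
Try t = 1: p(1) = 0, so 1 is a root.
Dividing by (t - 1) leaves t^2 - 14t + 24.
The quadratic factors as (t - 2)·(t - 12).
Eigenvalues: 1, 2, 12.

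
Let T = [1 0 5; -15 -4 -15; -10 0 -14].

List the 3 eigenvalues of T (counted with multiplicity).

Set up det(sI - T) = 0.
Cofactor expansion gives p(s) = s^3 + 17s^2 + 88s + 144.
Try s = -9: p(-9) = 0, so -9 is a root.
Factor out (s + 9): p(s) = (s + 9)·(s^2 + 8s + 16).
The quadratic factor is (s + 4)^2.
Eigenvalues: -9, -4, -4.

-9, -4, -4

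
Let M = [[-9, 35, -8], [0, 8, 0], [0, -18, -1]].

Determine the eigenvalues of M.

-9, -1, 8

Set up det(tI - M) = 0.
Cofactor expansion gives p(t) = t^3 + 2t^2 - 71t - 72.
Try t = 8: p(8) = 0, so 8 is a root.
Factor out (t - 8): p(t) = (t - 8)·(t^2 + 10t + 9).
The quadratic factors as (t + 9)·(t + 1).
Eigenvalues: -9, -1, 8.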